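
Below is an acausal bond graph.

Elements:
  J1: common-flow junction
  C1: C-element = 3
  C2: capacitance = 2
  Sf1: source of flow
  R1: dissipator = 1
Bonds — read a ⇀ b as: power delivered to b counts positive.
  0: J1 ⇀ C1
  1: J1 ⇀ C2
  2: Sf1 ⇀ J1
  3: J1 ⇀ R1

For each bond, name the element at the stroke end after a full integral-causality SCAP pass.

b2 stroke→Sf1  (Sf1 fixes flow; stroke at Sf1)
b0 stroke→J1  (1-jn J1 has f-setter on 2)
b1 stroke→J1  (1-jn J1 has f-setter on 2)
b3 stroke→J1  (J1 flow already set via bond 2)

bond 0 stroke→J1
bond 1 stroke→J1
bond 2 stroke→Sf1
bond 3 stroke→J1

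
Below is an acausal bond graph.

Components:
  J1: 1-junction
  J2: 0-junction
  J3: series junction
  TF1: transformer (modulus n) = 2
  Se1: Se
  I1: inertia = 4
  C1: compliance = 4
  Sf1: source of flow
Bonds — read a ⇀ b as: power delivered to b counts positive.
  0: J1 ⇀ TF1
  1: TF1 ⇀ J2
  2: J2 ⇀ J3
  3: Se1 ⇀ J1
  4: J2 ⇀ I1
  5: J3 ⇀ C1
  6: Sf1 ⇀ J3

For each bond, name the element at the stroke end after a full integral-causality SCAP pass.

β3 |J1  (Se1 fixes effort; stroke away)
β6 |Sf1  (Sf1 fixes flow; stroke at Sf1)
β0 |TF1  (only one flow-in slot at J1)
β2 |J3  (J3 flow already set via bond 6)
β5 |J3  (J3: bond 6 brought flow, rest push out)
β1 |J2  (through TF1, causality passes straight; one stroke at TF1)
β4 |I1  (common-e at J2 fixed by 1)

b0 |TF1
b1 |J2
b2 |J3
b3 |J1
b4 |I1
b5 |J3
b6 |Sf1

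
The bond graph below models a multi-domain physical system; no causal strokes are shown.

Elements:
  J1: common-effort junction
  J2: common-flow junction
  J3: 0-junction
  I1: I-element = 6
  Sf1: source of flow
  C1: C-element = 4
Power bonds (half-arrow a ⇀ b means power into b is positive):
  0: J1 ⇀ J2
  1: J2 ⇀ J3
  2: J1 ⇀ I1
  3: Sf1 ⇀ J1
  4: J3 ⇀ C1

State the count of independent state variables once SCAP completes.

bond 3 |Sf1  (Sf1: flow source, stroke at near end)
bond 2 |I1  (I1 integral (f out))
bond 0 |J1  (J1: last free bond brings effort in)
bond 1 |J2  (J2 flow already set via bond 0)
bond 4 |J3  (J3: last free bond brings effort in)

2  (C1, I1 all integral)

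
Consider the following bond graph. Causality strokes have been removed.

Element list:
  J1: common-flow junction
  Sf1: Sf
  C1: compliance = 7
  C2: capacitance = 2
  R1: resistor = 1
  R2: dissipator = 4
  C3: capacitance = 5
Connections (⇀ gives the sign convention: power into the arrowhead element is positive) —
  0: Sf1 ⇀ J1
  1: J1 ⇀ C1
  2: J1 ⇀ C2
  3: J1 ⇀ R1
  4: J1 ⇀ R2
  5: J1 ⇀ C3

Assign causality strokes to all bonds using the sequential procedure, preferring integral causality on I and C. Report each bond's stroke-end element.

#0 |Sf1
#1 |J1
#2 |J1
#3 |J1
#4 |J1
#5 |J1

b0 stroke at Sf1  (Sf1 (Sf) sets flow on bond)
b1 stroke at J1  (common-f at J1 fixed by 0)
b2 stroke at J1  (1-jn J1 has f-setter on 0)
b3 stroke at J1  (J1: bond 0 brought flow, rest push out)
b4 stroke at J1  (J1: bond 0 brought flow, rest push out)
b5 stroke at J1  (J1: bond 0 brought flow, rest push out)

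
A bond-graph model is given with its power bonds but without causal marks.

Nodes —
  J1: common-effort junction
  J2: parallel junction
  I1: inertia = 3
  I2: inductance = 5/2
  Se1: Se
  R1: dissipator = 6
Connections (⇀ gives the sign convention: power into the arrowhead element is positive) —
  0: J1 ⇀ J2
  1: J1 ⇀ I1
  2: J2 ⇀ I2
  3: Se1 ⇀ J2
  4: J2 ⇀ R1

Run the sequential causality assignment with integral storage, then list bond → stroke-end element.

#0 |J1
#1 |I1
#2 |I2
#3 |J2
#4 |R1

bond 3 →J2  (Se1 (Se) sets effort on bond)
bond 0 →J1  (0-jn J2 has e-setter on 3)
bond 2 →I2  (J2: bond 3 brought effort, rest push out)
bond 4 →R1  (0-jn J2 has e-setter on 3)
bond 1 →I1  (0-jn J1 has e-setter on 0)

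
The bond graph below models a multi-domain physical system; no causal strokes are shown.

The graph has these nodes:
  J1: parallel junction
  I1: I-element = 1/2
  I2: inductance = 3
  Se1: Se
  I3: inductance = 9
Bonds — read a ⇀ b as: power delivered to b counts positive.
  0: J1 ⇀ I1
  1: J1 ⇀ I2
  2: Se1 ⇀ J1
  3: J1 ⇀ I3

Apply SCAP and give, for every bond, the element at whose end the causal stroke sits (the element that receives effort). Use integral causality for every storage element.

bond 0 →I1
bond 1 →I2
bond 2 →J1
bond 3 →I3

β2 |J1  (Se1 fixes effort; stroke away)
β0 |I1  (J1: bond 2 brought effort, rest push out)
β1 |I2  (J1 effort already set via bond 2)
β3 |I3  (0-jn J1 has e-setter on 2)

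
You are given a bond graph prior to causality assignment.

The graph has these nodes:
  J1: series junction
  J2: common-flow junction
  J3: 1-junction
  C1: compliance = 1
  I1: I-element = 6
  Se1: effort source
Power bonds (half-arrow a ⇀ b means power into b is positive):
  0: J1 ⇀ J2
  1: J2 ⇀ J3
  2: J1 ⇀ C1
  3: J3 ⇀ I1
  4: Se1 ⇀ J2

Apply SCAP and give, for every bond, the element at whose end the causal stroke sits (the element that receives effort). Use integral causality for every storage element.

bond 4 stroke at J2  (source Se1 imposes e)
bond 2 stroke at J1  (C1 integral (e out))
bond 0 stroke at J2  (only one flow-in slot at J1)
bond 1 stroke at J3  (J2 needs exactly one f-in)
bond 3 stroke at I1  (closing 1-jn rule on J3)

#0 |J2
#1 |J3
#2 |J1
#3 |I1
#4 |J2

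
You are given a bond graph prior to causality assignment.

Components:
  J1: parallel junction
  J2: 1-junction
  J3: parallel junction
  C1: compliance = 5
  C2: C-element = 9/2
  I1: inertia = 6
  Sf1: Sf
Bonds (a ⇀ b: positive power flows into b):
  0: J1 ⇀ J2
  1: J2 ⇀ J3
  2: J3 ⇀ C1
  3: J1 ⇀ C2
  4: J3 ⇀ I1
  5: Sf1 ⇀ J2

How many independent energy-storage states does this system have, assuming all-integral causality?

β5 stroke→Sf1  (Sf1 fixes flow; stroke at Sf1)
β0 stroke→J2  (common-f at J2 fixed by 5)
β1 stroke→J2  (J2: bond 5 brought flow, rest push out)
β3 stroke→J1  (J1: last free bond brings effort in)
β2 stroke→J3  (prefer integral on C1)
β4 stroke→I1  (J3: bond 2 brought effort, rest push out)

3  (C1, C2, I1 all integral)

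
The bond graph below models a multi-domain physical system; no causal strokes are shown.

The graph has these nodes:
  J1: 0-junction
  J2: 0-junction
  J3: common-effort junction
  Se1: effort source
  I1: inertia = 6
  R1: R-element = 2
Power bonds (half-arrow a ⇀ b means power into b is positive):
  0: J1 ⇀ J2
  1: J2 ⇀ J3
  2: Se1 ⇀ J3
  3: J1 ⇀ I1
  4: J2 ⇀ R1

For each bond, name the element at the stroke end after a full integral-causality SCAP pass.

b2 →J3  (Se1 (Se) sets effort on bond)
b1 →J2  (common-e at J3 fixed by 2)
b0 →J1  (J2 effort already set via bond 1)
b4 →R1  (J2 effort already set via bond 1)
b3 →I1  (J1 effort already set via bond 0)

b0 stroke at J1
b1 stroke at J2
b2 stroke at J3
b3 stroke at I1
b4 stroke at R1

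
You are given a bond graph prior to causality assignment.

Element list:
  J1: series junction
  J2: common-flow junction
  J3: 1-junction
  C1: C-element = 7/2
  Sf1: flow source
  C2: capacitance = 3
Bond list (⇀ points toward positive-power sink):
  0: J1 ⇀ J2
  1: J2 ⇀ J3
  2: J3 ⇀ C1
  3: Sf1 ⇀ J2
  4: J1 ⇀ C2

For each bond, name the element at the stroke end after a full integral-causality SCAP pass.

b0 stroke at J2
b1 stroke at J2
b2 stroke at J3
b3 stroke at Sf1
b4 stroke at J1

bond 3 →Sf1  (Sf1 fixes flow; stroke at Sf1)
bond 0 →J2  (1-jn J2 has f-setter on 3)
bond 1 →J2  (J2: bond 3 brought flow, rest push out)
bond 2 →J3  (common-f at J3 fixed by 1)
bond 4 →J1  (1-jn J1 has f-setter on 0)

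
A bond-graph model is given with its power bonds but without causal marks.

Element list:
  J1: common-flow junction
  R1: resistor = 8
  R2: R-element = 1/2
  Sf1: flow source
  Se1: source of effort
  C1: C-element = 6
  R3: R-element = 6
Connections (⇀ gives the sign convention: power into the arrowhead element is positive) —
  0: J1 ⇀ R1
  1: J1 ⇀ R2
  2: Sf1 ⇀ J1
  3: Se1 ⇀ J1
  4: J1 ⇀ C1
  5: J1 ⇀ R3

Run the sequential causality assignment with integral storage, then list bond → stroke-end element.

bond 2 |Sf1  (source Sf1 imposes f)
bond 3 |J1  (Se1 (Se) sets effort on bond)
bond 0 |J1  (J1 flow already set via bond 2)
bond 1 |J1  (common-f at J1 fixed by 2)
bond 4 |J1  (1-jn J1 has f-setter on 2)
bond 5 |J1  (J1 flow already set via bond 2)

bond 0 stroke→J1
bond 1 stroke→J1
bond 2 stroke→Sf1
bond 3 stroke→J1
bond 4 stroke→J1
bond 5 stroke→J1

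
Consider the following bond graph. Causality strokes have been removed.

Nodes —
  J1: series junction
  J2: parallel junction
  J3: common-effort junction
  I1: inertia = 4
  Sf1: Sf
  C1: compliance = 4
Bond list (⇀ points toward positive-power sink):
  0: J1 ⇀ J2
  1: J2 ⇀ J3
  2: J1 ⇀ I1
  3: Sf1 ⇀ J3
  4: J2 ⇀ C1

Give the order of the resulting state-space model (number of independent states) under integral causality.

b3 |Sf1  (Sf1 fixes flow; stroke at Sf1)
b1 |J3  (only one effort-in slot at J3)
b2 |I1  (prefer integral on I1)
b0 |J1  (1-jn J1 has f-setter on 2)
b4 |J2  (J2 needs exactly one e-in)

2  (C1, I1 all integral)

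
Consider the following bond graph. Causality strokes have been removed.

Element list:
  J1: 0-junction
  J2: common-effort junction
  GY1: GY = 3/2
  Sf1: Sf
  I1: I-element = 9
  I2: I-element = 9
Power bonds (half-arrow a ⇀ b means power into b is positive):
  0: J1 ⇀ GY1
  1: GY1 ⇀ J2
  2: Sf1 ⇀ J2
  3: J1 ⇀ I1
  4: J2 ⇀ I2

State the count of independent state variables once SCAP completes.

2  (I1, I2 all integral)

β2 |Sf1  (Sf1 (Sf) sets flow on bond)
β3 |I1  (I1 integral (f out))
β0 |J1  (only one effort-in slot at J1)
β1 |J2  (through GY1, causality inverts; strokes same side of GY1)
β4 |I2  (common-e at J2 fixed by 1)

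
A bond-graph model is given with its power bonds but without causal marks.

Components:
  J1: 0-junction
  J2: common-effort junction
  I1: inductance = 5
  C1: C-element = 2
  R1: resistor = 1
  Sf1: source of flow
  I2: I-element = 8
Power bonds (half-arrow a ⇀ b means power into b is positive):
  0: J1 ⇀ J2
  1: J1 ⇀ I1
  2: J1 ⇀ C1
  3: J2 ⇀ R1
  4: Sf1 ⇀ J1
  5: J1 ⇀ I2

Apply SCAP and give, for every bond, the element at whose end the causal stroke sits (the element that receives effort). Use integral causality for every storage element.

b4 stroke at Sf1  (source Sf1 imposes f)
b1 stroke at I1  (I1 integral (f out))
b2 stroke at J1  (C1 outputs effort q/C1)
b0 stroke at J2  (J1: bond 2 brought effort, rest push out)
b5 stroke at I2  (0-jn J1 has e-setter on 2)
b3 stroke at R1  (0-jn J2 has e-setter on 0)

bond 0 →J2
bond 1 →I1
bond 2 →J1
bond 3 →R1
bond 4 →Sf1
bond 5 →I2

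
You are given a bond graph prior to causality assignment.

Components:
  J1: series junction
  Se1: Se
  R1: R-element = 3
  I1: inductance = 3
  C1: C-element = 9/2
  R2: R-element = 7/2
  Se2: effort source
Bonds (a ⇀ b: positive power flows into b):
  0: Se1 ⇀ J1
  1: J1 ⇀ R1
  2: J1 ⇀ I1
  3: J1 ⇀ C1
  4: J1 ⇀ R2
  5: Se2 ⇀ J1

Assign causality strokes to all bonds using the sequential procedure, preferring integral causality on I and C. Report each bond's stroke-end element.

bond 0 →J1  (Se1 (Se) sets effort on bond)
bond 5 →J1  (Se2 (Se) sets effort on bond)
bond 2 →I1  (I1 integral (f out))
bond 1 →J1  (J1: bond 2 brought flow, rest push out)
bond 3 →J1  (J1 flow already set via bond 2)
bond 4 →J1  (common-f at J1 fixed by 2)

β0 stroke at J1
β1 stroke at J1
β2 stroke at I1
β3 stroke at J1
β4 stroke at J1
β5 stroke at J1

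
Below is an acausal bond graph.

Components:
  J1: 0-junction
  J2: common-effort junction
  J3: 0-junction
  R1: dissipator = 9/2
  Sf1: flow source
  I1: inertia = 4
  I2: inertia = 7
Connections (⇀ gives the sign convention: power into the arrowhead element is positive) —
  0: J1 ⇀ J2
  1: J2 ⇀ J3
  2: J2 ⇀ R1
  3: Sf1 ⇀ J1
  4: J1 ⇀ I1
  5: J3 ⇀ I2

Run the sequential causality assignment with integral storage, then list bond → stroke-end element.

bond 0 stroke→J1
bond 1 stroke→J3
bond 2 stroke→J2
bond 3 stroke→Sf1
bond 4 stroke→I1
bond 5 stroke→I2

β3 |Sf1  (source Sf1 imposes f)
β4 |I1  (prefer integral on I1)
β0 |J1  (only one effort-in slot at J1)
β5 |I2  (I2 outputs flow p/I2)
β1 |J3  (J3 needs exactly one e-in)
β2 |J2  (J2 needs exactly one e-in)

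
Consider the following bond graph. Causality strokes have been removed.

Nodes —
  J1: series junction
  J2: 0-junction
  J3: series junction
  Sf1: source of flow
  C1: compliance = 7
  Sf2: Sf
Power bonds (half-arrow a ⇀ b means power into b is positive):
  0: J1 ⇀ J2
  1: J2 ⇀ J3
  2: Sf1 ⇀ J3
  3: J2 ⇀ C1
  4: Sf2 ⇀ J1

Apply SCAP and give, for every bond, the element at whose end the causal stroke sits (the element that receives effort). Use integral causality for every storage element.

#2 stroke→Sf1  (Sf1 (Sf) sets flow on bond)
#4 stroke→Sf2  (Sf2 fixes flow; stroke at Sf2)
#0 stroke→J1  (J1: bond 4 brought flow, rest push out)
#1 stroke→J3  (1-jn J3 has f-setter on 2)
#3 stroke→J2  (closing 0-jn rule on J2)

b0 →J1
b1 →J3
b2 →Sf1
b3 →J2
b4 →Sf2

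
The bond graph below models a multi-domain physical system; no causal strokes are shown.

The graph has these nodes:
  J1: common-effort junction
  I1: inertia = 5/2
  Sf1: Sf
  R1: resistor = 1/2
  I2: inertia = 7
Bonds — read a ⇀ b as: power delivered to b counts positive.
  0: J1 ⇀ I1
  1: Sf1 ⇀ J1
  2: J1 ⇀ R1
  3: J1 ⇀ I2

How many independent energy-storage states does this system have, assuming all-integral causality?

bond 1 |Sf1  (Sf1: flow source, stroke at near end)
bond 0 |I1  (I1 integral (f out))
bond 3 |I2  (I2: I, integral causality)
bond 2 |J1  (J1 needs exactly one e-in)

2  (I1, I2 all integral)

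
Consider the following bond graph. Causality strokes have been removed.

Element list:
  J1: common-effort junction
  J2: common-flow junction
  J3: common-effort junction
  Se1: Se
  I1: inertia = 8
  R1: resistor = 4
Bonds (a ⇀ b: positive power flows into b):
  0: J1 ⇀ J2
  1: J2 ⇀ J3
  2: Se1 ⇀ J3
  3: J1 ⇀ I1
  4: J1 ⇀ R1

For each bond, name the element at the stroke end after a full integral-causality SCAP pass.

#0 stroke→J1
#1 stroke→J2
#2 stroke→J3
#3 stroke→I1
#4 stroke→R1

β2 →J3  (Se1: effort source, stroke at far end)
β1 →J2  (J3 effort already set via bond 2)
β0 →J1  (J2: last free bond brings flow in)
β3 →I1  (0-jn J1 has e-setter on 0)
β4 →R1  (J1 effort already set via bond 0)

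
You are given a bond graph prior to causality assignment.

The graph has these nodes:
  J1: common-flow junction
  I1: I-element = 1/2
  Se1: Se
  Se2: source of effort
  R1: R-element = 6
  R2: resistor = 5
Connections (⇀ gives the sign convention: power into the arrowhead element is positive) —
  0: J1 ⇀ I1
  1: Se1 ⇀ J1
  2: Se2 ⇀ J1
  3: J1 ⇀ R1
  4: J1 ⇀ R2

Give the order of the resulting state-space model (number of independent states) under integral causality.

1  (I1 all integral)

bond 1 stroke→J1  (source Se1 imposes e)
bond 2 stroke→J1  (source Se2 imposes e)
bond 0 stroke→I1  (I1 integral (f out))
bond 3 stroke→J1  (common-f at J1 fixed by 0)
bond 4 stroke→J1  (1-jn J1 has f-setter on 0)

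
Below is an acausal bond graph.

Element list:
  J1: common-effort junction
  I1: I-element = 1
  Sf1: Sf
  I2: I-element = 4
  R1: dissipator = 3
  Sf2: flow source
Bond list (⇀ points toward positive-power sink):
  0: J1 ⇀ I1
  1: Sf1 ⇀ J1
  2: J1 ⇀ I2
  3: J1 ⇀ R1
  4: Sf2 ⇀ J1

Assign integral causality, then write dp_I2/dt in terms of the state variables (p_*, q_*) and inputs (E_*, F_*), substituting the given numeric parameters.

dp_I2/dt = 3*F_Sf1 + 3*F_Sf2 - 3*p_I1 - 3*p_I2/4

b1 |Sf1  (Sf1 fixes flow; stroke at Sf1)
b4 |Sf2  (Sf2 (Sf) sets flow on bond)
b0 |I1  (prefer integral on I1)
b2 |I2  (prefer integral on I2)
b3 |J1  (only one effort-in slot at J1)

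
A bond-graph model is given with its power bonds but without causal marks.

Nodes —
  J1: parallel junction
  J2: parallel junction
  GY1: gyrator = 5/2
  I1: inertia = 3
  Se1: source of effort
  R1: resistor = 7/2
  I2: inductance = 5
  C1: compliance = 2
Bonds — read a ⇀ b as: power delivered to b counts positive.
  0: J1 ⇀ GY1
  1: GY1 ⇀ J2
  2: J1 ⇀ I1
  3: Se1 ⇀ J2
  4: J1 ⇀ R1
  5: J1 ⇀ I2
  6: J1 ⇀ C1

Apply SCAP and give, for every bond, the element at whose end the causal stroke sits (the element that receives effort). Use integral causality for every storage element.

#3 |J2  (Se1 fixes effort; stroke away)
#1 |GY1  (J2: bond 3 brought effort, rest push out)
#0 |GY1  (GY1: gyrator matches bond 1)
#2 |I1  (I1 outputs flow p/I1)
#5 |I2  (prefer integral on I2)
#6 |J1  (C1 integral (e out))
#4 |R1  (0-jn J1 has e-setter on 6)

β0 stroke→GY1
β1 stroke→GY1
β2 stroke→I1
β3 stroke→J2
β4 stroke→R1
β5 stroke→I2
β6 stroke→J1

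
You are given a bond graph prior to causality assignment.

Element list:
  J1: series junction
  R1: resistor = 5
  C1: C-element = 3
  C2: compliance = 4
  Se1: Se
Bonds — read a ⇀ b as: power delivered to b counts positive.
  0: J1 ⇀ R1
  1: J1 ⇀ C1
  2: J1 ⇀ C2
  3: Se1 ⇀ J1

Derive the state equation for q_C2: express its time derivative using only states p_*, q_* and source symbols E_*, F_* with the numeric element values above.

b3 |J1  (Se1 (Se) sets effort on bond)
b1 |J1  (prefer integral on C1)
b2 |J1  (C2 integral (e out))
b0 |R1  (J1: last free bond brings flow in)

dq_C2/dt = E_Se1/5 - q_C1/15 - q_C2/20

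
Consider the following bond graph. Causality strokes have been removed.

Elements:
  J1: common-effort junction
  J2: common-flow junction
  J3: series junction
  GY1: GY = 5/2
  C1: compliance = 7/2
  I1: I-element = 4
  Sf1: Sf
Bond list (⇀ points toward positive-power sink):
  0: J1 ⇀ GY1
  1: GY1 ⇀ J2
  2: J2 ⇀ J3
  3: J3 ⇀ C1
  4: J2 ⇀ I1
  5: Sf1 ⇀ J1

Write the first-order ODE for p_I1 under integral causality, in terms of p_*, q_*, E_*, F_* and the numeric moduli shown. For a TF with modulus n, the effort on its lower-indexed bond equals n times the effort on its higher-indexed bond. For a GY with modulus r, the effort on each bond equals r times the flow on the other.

dp_I1/dt = 5*F_Sf1/2 - 2*q_C1/7

β5 →Sf1  (Sf1: flow source, stroke at near end)
β0 →J1  (closing 0-jn rule on J1)
β1 →J2  (GY1: gyrator matches bond 0)
β3 →J3  (C1: C, integral causality)
β2 →J2  (closing 1-jn rule on J3)
β4 →I1  (only one flow-in slot at J2)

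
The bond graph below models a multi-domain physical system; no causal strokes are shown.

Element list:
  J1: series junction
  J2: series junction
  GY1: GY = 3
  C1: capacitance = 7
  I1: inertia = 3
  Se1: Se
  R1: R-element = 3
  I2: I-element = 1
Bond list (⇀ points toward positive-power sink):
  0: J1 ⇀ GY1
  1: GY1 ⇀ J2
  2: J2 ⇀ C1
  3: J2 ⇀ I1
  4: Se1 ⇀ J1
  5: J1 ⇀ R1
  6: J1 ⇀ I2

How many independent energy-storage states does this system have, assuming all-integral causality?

b4 stroke at J1  (source Se1 imposes e)
b2 stroke at J2  (C1 integral (e out))
b3 stroke at I1  (prefer integral on I1)
b1 stroke at J2  (J2 flow already set via bond 3)
b0 stroke at J1  (GY1 both-in/both-out from 1)
b6 stroke at I2  (I2 integral (f out))
b5 stroke at J1  (J1 flow already set via bond 6)

3  (C1, I1, I2 all integral)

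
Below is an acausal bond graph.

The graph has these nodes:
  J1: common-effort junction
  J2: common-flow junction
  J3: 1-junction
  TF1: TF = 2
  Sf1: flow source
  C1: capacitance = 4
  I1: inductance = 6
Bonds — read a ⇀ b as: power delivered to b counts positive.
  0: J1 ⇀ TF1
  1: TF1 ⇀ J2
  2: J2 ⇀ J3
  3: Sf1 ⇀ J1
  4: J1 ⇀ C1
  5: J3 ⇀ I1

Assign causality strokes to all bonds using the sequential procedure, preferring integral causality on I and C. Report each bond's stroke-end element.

β3 →Sf1  (Sf1 fixes flow; stroke at Sf1)
β4 →J1  (C1 integral (e out))
β0 →TF1  (0-jn J1 has e-setter on 4)
β1 →J2  (through TF1, causality passes straight; one stroke at TF1)
β2 →J3  (J2: last free bond brings flow in)
β5 →I1  (closing 1-jn rule on J3)

bond 0 →TF1
bond 1 →J2
bond 2 →J3
bond 3 →Sf1
bond 4 →J1
bond 5 →I1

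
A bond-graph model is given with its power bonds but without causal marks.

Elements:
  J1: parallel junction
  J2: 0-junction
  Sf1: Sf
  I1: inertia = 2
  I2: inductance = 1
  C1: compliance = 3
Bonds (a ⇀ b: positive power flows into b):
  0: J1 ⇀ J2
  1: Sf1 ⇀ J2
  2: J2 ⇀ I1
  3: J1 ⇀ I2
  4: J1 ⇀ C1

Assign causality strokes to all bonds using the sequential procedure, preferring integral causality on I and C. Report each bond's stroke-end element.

b1 |Sf1  (Sf1: flow source, stroke at near end)
b2 |I1  (I1 outputs flow p/I1)
b0 |J2  (J2 needs exactly one e-in)
b3 |I2  (prefer integral on I2)
b4 |J1  (only one effort-in slot at J1)

β0 stroke at J2
β1 stroke at Sf1
β2 stroke at I1
β3 stroke at I2
β4 stroke at J1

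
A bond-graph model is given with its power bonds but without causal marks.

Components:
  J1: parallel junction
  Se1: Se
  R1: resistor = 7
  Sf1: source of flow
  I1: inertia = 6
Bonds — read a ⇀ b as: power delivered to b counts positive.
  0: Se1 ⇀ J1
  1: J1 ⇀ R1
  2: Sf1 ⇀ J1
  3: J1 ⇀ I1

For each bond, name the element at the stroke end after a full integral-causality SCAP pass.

#0 |J1
#1 |R1
#2 |Sf1
#3 |I1

b0 stroke→J1  (source Se1 imposes e)
b2 stroke→Sf1  (Sf1: flow source, stroke at near end)
b1 stroke→R1  (J1: bond 0 brought effort, rest push out)
b3 stroke→I1  (J1: bond 0 brought effort, rest push out)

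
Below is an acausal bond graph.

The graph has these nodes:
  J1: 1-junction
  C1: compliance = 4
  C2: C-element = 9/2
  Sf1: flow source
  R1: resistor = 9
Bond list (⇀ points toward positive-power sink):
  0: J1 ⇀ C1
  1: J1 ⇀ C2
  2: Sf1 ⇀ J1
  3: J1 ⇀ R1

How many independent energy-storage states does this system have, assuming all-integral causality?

2  (C1, C2 all integral)

bond 2 stroke→Sf1  (Sf1 fixes flow; stroke at Sf1)
bond 0 stroke→J1  (1-jn J1 has f-setter on 2)
bond 1 stroke→J1  (J1 flow already set via bond 2)
bond 3 stroke→J1  (common-f at J1 fixed by 2)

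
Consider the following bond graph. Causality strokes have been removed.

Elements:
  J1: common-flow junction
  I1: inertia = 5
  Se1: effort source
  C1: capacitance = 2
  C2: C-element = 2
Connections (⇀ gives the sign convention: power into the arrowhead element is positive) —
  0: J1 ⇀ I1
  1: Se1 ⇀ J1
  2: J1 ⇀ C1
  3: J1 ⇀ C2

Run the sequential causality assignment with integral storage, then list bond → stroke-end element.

β1 stroke→J1  (source Se1 imposes e)
β0 stroke→I1  (prefer integral on I1)
β2 stroke→J1  (1-jn J1 has f-setter on 0)
β3 stroke→J1  (J1: bond 0 brought flow, rest push out)

#0 |I1
#1 |J1
#2 |J1
#3 |J1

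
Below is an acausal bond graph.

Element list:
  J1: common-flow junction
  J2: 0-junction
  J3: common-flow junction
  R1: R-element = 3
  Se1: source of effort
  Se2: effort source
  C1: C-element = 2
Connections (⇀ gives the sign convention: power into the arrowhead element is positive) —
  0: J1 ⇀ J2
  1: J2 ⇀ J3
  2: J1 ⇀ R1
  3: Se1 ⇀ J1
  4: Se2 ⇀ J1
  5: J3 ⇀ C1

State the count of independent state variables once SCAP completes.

1  (C1 all integral)

β3 stroke→J1  (Se1 (Se) sets effort on bond)
β4 stroke→J1  (Se2 fixes effort; stroke away)
β5 stroke→J3  (prefer integral on C1)
β1 stroke→J2  (J3 needs exactly one f-in)
β0 stroke→J1  (0-jn J2 has e-setter on 1)
β2 stroke→R1  (only one flow-in slot at J1)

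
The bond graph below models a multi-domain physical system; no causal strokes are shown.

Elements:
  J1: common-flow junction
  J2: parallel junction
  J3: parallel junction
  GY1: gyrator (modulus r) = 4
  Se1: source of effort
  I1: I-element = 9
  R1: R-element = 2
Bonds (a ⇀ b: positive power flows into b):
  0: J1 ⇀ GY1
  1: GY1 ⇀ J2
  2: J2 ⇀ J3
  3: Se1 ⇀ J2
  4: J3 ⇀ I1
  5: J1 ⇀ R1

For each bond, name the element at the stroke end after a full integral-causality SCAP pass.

bond 3 |J2  (Se1 fixes effort; stroke away)
bond 1 |GY1  (J2 effort already set via bond 3)
bond 2 |J3  (J2: bond 3 brought effort, rest push out)
bond 4 |I1  (common-e at J3 fixed by 2)
bond 0 |GY1  (GY GY1: same side as bond 1)
bond 5 |J1  (J1 flow already set via bond 0)

#0 stroke at GY1
#1 stroke at GY1
#2 stroke at J3
#3 stroke at J2
#4 stroke at I1
#5 stroke at J1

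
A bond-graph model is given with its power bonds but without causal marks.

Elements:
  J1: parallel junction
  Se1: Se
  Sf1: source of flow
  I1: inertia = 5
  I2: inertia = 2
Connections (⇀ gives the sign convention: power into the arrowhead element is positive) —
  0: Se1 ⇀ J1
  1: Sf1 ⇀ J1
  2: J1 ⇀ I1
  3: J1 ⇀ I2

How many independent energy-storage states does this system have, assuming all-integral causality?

bond 0 stroke at J1  (Se1: effort source, stroke at far end)
bond 1 stroke at Sf1  (Sf1 fixes flow; stroke at Sf1)
bond 2 stroke at I1  (J1 effort already set via bond 0)
bond 3 stroke at I2  (J1: bond 0 brought effort, rest push out)

2  (I1, I2 all integral)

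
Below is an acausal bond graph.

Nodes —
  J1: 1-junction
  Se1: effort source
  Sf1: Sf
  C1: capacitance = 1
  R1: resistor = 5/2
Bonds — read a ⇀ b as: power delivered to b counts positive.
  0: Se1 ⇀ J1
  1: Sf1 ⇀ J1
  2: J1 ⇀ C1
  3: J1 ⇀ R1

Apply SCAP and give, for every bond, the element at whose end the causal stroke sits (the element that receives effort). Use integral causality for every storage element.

β0 |J1
β1 |Sf1
β2 |J1
β3 |J1

b0 |J1  (source Se1 imposes e)
b1 |Sf1  (Sf1 (Sf) sets flow on bond)
b2 |J1  (1-jn J1 has f-setter on 1)
b3 |J1  (J1: bond 1 brought flow, rest push out)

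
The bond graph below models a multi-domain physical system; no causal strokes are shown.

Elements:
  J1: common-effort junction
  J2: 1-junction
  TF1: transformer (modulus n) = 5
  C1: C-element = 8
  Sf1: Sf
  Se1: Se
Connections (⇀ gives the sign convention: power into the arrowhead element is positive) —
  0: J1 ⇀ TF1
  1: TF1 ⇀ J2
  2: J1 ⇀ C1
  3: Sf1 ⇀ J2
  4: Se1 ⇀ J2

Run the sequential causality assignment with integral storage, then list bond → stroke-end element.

bond 3 stroke→Sf1  (Sf1 (Sf) sets flow on bond)
bond 4 stroke→J2  (Se1 (Se) sets effort on bond)
bond 1 stroke→J2  (J2 flow already set via bond 3)
bond 0 stroke→TF1  (TF1 one-in-one-out from 1)
bond 2 stroke→J1  (J1 needs exactly one e-in)

b0 stroke→TF1
b1 stroke→J2
b2 stroke→J1
b3 stroke→Sf1
b4 stroke→J2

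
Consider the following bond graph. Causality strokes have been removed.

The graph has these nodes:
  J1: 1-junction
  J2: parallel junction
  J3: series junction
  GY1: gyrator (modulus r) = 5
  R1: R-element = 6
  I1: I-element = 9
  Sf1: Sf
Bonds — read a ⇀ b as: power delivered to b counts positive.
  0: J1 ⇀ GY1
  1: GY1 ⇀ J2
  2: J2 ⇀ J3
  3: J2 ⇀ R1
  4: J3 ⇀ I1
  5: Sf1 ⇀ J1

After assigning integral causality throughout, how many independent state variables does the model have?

b5 stroke at Sf1  (source Sf1 imposes f)
b0 stroke at J1  (J1: bond 5 brought flow, rest push out)
b1 stroke at J2  (GY1 both-in/both-out from 0)
b2 stroke at J3  (0-jn J2 has e-setter on 1)
b3 stroke at R1  (common-e at J2 fixed by 1)
b4 stroke at I1  (J3: last free bond brings flow in)

1  (I1 all integral)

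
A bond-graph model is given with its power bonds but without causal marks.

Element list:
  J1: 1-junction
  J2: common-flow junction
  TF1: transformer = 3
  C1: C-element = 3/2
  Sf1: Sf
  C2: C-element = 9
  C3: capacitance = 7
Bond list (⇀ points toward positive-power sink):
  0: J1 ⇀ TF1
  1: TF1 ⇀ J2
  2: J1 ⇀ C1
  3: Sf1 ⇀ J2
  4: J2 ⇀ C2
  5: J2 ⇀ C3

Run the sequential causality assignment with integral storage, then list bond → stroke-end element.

b3 |Sf1  (source Sf1 imposes f)
b1 |J2  (J2: bond 3 brought flow, rest push out)
b4 |J2  (common-f at J2 fixed by 3)
b5 |J2  (J2 flow already set via bond 3)
b0 |TF1  (through TF1, causality passes straight; one stroke at TF1)
b2 |J1  (J1 flow already set via bond 0)

β0 |TF1
β1 |J2
β2 |J1
β3 |Sf1
β4 |J2
β5 |J2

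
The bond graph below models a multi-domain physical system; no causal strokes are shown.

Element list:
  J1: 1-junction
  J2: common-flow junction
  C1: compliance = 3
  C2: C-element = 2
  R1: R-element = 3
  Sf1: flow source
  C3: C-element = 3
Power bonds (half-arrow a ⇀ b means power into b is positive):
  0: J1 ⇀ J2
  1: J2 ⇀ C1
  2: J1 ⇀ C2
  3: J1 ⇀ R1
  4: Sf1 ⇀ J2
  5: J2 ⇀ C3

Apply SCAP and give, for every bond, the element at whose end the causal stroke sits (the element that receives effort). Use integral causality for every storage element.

β4 stroke→Sf1  (Sf1 fixes flow; stroke at Sf1)
β0 stroke→J2  (J2: bond 4 brought flow, rest push out)
β1 stroke→J2  (1-jn J2 has f-setter on 4)
β5 stroke→J2  (1-jn J2 has f-setter on 4)
β2 stroke→J1  (J1: bond 0 brought flow, rest push out)
β3 stroke→J1  (J1: bond 0 brought flow, rest push out)

β0 stroke at J2
β1 stroke at J2
β2 stroke at J1
β3 stroke at J1
β4 stroke at Sf1
β5 stroke at J2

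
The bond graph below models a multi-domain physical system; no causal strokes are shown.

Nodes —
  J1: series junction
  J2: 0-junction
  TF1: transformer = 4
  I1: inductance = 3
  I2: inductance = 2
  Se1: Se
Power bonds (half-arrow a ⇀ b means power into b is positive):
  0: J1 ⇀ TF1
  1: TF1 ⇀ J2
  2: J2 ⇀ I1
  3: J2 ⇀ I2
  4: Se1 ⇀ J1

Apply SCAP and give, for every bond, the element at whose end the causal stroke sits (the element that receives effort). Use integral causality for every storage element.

b4 stroke at J1  (source Se1 imposes e)
b0 stroke at TF1  (J1: last free bond brings flow in)
b1 stroke at J2  (TF1: transformer flips bond 0)
b2 stroke at I1  (J2: bond 1 brought effort, rest push out)
b3 stroke at I2  (J2 effort already set via bond 1)

β0 |TF1
β1 |J2
β2 |I1
β3 |I2
β4 |J1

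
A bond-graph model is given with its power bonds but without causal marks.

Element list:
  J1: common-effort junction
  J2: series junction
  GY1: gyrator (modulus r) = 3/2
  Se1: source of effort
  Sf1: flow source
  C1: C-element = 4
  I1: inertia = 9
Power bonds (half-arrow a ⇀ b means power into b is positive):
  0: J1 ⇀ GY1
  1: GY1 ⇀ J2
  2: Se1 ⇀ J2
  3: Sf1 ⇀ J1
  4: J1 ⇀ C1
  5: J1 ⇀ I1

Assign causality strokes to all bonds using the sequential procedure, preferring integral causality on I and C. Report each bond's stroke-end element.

β2 |J2  (Se1: effort source, stroke at far end)
β3 |Sf1  (source Sf1 imposes f)
β1 |GY1  (only one flow-in slot at J2)
β0 |GY1  (GY1 both-in/both-out from 1)
β4 |J1  (C1 integral (e out))
β5 |I1  (0-jn J1 has e-setter on 4)

#0 |GY1
#1 |GY1
#2 |J2
#3 |Sf1
#4 |J1
#5 |I1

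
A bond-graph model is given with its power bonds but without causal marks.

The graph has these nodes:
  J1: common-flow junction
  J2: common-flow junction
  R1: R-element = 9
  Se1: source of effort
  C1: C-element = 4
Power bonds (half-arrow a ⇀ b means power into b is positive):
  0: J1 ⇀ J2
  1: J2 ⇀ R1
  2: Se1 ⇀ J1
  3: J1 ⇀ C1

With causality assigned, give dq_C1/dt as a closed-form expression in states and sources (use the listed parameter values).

#2 stroke→J1  (Se1: effort source, stroke at far end)
#3 stroke→J1  (prefer integral on C1)
#0 stroke→J2  (J1 needs exactly one f-in)
#1 stroke→R1  (J2: last free bond brings flow in)

dq_C1/dt = E_Se1/9 - q_C1/36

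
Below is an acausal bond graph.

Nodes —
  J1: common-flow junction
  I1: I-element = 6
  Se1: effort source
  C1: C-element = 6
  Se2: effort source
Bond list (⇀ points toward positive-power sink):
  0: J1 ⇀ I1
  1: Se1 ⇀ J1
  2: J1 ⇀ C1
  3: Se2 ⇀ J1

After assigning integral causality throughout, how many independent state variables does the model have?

2  (C1, I1 all integral)

#1 |J1  (Se1 fixes effort; stroke away)
#3 |J1  (source Se2 imposes e)
#0 |I1  (prefer integral on I1)
#2 |J1  (J1 flow already set via bond 0)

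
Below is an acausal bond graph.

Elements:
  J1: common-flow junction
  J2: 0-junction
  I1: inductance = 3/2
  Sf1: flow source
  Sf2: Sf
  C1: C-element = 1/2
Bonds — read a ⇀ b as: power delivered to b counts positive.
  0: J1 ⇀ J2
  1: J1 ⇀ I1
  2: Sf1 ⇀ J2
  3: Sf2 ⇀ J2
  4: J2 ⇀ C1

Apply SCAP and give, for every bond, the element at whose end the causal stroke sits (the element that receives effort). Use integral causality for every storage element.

#0 |J1
#1 |I1
#2 |Sf1
#3 |Sf2
#4 |J2

β2 stroke→Sf1  (Sf1: flow source, stroke at near end)
β3 stroke→Sf2  (source Sf2 imposes f)
β1 stroke→I1  (I1: I, integral causality)
β0 stroke→J1  (J1 flow already set via bond 1)
β4 stroke→J2  (J2 needs exactly one e-in)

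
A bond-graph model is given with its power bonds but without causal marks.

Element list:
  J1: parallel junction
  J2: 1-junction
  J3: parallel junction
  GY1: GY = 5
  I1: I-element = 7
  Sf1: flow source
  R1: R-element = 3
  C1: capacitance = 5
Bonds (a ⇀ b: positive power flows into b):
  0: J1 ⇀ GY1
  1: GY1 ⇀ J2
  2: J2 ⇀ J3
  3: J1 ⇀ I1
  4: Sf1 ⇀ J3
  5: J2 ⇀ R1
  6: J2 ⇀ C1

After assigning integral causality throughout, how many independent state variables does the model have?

2  (C1, I1 all integral)

β4 |Sf1  (source Sf1 imposes f)
β2 |J3  (closing 0-jn rule on J3)
β1 |J2  (J2 flow already set via bond 2)
β5 |J2  (1-jn J2 has f-setter on 2)
β6 |J2  (common-f at J2 fixed by 2)
β0 |J1  (GY1 both-in/both-out from 1)
β3 |I1  (common-e at J1 fixed by 0)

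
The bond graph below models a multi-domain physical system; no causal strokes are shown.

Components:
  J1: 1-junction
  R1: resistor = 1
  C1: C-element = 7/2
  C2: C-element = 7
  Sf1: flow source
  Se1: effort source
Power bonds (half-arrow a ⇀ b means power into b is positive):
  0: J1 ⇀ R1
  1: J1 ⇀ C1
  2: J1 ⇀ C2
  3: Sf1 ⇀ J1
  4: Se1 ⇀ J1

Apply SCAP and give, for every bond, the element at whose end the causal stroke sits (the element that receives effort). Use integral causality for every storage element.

β3 stroke at Sf1  (Sf1 (Sf) sets flow on bond)
β4 stroke at J1  (Se1 (Se) sets effort on bond)
β0 stroke at J1  (1-jn J1 has f-setter on 3)
β1 stroke at J1  (J1: bond 3 brought flow, rest push out)
β2 stroke at J1  (common-f at J1 fixed by 3)

bond 0 stroke at J1
bond 1 stroke at J1
bond 2 stroke at J1
bond 3 stroke at Sf1
bond 4 stroke at J1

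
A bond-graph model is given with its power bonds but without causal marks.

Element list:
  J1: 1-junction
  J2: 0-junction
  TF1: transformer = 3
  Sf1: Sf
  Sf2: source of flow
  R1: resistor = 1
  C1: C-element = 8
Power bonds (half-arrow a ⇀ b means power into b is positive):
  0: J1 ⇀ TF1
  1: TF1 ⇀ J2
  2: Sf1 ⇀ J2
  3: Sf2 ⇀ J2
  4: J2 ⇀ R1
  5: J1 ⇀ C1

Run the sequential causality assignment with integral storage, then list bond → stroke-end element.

#2 stroke at Sf1  (source Sf1 imposes f)
#3 stroke at Sf2  (Sf2: flow source, stroke at near end)
#5 stroke at J1  (C1 integral (e out))
#0 stroke at TF1  (J1 needs exactly one f-in)
#1 stroke at J2  (TF1 one-in-one-out from 0)
#4 stroke at R1  (common-e at J2 fixed by 1)

b0 →TF1
b1 →J2
b2 →Sf1
b3 →Sf2
b4 →R1
b5 →J1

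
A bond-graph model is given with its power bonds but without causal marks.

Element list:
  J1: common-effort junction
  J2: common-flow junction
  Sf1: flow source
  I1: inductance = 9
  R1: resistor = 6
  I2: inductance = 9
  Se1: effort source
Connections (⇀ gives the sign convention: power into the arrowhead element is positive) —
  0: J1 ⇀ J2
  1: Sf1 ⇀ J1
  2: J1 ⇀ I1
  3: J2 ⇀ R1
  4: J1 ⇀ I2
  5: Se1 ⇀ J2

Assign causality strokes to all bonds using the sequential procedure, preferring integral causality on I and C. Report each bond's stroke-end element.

β1 |Sf1  (source Sf1 imposes f)
β5 |J2  (Se1: effort source, stroke at far end)
β2 |I1  (prefer integral on I1)
β4 |I2  (I2: I, integral causality)
β0 |J1  (J1 needs exactly one e-in)
β3 |J2  (1-jn J2 has f-setter on 0)

β0 stroke at J1
β1 stroke at Sf1
β2 stroke at I1
β3 stroke at J2
β4 stroke at I2
β5 stroke at J2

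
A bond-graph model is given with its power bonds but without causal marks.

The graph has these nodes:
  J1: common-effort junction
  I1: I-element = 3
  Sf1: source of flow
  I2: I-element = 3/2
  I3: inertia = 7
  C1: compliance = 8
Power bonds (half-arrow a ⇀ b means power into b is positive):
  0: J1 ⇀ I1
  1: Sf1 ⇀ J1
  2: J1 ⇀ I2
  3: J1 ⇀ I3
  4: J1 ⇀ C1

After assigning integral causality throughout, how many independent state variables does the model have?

4  (C1, I1, I2, I3 all integral)

b1 |Sf1  (source Sf1 imposes f)
b0 |I1  (I1 outputs flow p/I1)
b2 |I2  (I2 integral (f out))
b3 |I3  (prefer integral on I3)
b4 |J1  (J1 needs exactly one e-in)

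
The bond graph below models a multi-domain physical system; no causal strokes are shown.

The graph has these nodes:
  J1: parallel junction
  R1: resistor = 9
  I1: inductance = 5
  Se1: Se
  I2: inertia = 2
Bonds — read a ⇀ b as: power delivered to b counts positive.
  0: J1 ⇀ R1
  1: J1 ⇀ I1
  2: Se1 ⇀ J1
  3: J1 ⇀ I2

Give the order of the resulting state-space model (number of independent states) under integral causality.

β2 stroke at J1  (Se1 (Se) sets effort on bond)
β0 stroke at R1  (0-jn J1 has e-setter on 2)
β1 stroke at I1  (J1: bond 2 brought effort, rest push out)
β3 stroke at I2  (0-jn J1 has e-setter on 2)

2  (I1, I2 all integral)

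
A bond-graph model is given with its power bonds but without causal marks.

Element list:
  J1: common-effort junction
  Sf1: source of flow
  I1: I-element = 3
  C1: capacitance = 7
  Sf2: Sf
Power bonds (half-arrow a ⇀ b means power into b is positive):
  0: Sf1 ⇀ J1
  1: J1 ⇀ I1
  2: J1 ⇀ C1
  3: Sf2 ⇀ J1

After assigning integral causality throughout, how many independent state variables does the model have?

2  (C1, I1 all integral)

β0 stroke at Sf1  (source Sf1 imposes f)
β3 stroke at Sf2  (Sf2 fixes flow; stroke at Sf2)
β1 stroke at I1  (I1: I, integral causality)
β2 stroke at J1  (closing 0-jn rule on J1)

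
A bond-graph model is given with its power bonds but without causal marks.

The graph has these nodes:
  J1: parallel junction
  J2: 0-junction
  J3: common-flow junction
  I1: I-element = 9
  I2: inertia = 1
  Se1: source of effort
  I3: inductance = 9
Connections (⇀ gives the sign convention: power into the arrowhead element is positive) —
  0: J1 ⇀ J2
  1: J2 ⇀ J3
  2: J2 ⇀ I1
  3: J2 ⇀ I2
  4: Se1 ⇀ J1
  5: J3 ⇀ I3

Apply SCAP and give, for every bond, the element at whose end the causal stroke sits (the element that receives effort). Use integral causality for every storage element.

bond 4 →J1  (Se1 (Se) sets effort on bond)
bond 0 →J2  (J1: bond 4 brought effort, rest push out)
bond 1 →J3  (J2: bond 0 brought effort, rest push out)
bond 2 →I1  (J2: bond 0 brought effort, rest push out)
bond 3 →I2  (J2: bond 0 brought effort, rest push out)
bond 5 →I3  (J3 needs exactly one f-in)

bond 0 |J2
bond 1 |J3
bond 2 |I1
bond 3 |I2
bond 4 |J1
bond 5 |I3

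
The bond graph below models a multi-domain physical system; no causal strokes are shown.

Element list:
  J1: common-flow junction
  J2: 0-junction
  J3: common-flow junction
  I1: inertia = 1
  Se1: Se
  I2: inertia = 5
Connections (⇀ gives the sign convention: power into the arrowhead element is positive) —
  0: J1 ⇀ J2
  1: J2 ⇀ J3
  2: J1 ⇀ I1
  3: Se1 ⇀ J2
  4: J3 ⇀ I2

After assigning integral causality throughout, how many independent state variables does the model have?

2  (I1, I2 all integral)

#3 |J2  (source Se1 imposes e)
#0 |J1  (common-e at J2 fixed by 3)
#1 |J3  (J2 effort already set via bond 3)
#4 |I2  (J3 needs exactly one f-in)
#2 |I1  (J1 needs exactly one f-in)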